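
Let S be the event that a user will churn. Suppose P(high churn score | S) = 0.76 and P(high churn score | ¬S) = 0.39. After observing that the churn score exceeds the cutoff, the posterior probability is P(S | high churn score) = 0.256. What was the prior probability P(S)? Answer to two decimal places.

Bayes' rule in odds form gives O(S|E) = O(S)·[P(E|S)/P(E|¬S)], hence O(S) = O(S|E)/LR.
Posterior odds = 0.256/(1−0.256) = 0.3441. LR = 0.76/0.39 = 1.9487.
Prior odds = 0.3441/1.9487 = 0.1766, so P(S) = 0.1766/(1+0.1766) ≈ 0.15.

P(S) = 0.15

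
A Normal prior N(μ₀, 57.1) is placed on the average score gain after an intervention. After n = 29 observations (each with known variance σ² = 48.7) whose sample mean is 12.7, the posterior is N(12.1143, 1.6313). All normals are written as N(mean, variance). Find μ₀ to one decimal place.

μ₀ = -7.8

With known observation variance, the Normal–Normal posterior has precision τ_n = τ₀ + n/σ² and mean μ_n = (τ₀μ₀ + (n/σ²)x̄)/τ_n.
Here τ₀ = 1/57.1 = 0.017513 and τ_data = 29/48.7 = 0.595483, so τ_n = 0.612996.
Rearranging for μ₀: μ₀ = (μ_n·τ_n − τ_data·x̄)/τ₀ = (12.1143·0.612996 − 0.595483·12.7) / 0.017513 = -0.136617/0.017513 ≈ -7.8.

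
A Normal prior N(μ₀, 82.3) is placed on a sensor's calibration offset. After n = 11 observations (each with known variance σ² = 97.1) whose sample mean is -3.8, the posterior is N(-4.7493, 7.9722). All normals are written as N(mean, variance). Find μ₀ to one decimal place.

With known observation variance, the Normal–Normal posterior has precision τ_n = τ₀ + n/σ² and mean μ_n = (τ₀μ₀ + (n/σ²)x̄)/τ_n.
Here τ₀ = 1/82.3 = 0.012151 and τ_data = 11/97.1 = 0.113285, so τ_n = 0.125436.
Rearranging for μ₀: μ₀ = (μ_n·τ_n − τ_data·x̄)/τ₀ = (-4.7493·0.125436 − 0.113285·-3.8) / 0.012151 = -0.165250/0.012151 ≈ -13.6.

μ₀ = -13.6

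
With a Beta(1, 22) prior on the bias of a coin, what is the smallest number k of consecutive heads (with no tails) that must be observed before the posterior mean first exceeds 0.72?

After k heads and 0 tails the posterior is Beta(1+k, 22), with mean (1+k)/(1+22+k).
Set (1+k)/(23+k) > 0.72 and solve: k > (0.72·23 − 1)/(1 − 0.72) = 55.571.
The smallest integer exceeding 55.571 is 56, and checking k=56: (57)/(79) = 0.7215 > 0.72.

k = 56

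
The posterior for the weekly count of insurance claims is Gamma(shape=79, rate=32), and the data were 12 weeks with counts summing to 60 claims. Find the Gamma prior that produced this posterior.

Gamma–Poisson conjugacy: posterior shape = α + Σxᵢ, posterior rate = β + n.
So α = 79 − 60 = 19 and β = 32 − 12 = 20.

Gamma(shape=19, rate=20)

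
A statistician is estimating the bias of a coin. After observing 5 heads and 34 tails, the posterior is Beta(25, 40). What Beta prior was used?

Beta is conjugate to the binomial likelihood: posterior = Beta(a+s, b+f).
Subtract the data counts: 25−5=20, 40−34=6.

Beta(20, 6)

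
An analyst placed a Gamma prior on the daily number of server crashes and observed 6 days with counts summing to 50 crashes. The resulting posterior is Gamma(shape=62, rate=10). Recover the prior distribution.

Gamma–Poisson conjugacy: posterior shape = α + Σxᵢ, posterior rate = β + n.
So α = 62 − 50 = 12 and β = 10 − 6 = 4.

Gamma(shape=12, rate=4)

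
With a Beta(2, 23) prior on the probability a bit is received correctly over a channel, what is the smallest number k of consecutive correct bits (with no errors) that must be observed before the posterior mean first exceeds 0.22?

k = 5

After k correct bits and 0 errors the posterior is Beta(2+k, 23), with mean (2+k)/(2+23+k).
Set (2+k)/(25+k) > 0.22 and solve: k > (0.22·25 − 2)/(1 − 0.22) = 4.487.
The smallest integer exceeding 4.487 is 5.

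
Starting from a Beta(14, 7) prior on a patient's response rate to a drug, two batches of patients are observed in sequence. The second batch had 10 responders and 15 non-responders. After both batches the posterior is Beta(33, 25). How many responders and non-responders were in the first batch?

9 responders and 3 non-responders

Because Beta–binomial updating is additive in the counts, the combined data contributed (α_post−α_prior, β_post−β_prior) successes and failures.
Total across both batches: 33−14=19 responders, 25−7=18 non-responders.
Subtract the second batch: 19−10=9 responders and 18−15=3 non-responders.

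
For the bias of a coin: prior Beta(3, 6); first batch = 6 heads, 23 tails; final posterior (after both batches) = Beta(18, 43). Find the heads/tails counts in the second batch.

9 heads and 14 tails

Because Beta–binomial updating is additive in the counts, the combined data contributed (α_post−α_prior, β_post−β_prior) successes and failures.
Total across both batches: 18−3=15 heads, 43−6=37 tails.
Subtract the first batch: 15−6=9 heads and 37−23=14 tails.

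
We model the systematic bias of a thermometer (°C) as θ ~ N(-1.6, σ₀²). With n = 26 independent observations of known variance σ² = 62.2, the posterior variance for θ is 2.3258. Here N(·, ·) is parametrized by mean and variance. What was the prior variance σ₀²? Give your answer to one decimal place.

σ₀² = 83.7

Posterior precision equals prior precision plus data precision: 1/σ_n² = 1/σ₀² + n/σ².
So 1/σ₀² = 1/2.3258 − 26/62.2 = 0.429960 − 0.418006 = 0.011954.
Hence σ₀² = 1/0.011954 ≈ 83.7.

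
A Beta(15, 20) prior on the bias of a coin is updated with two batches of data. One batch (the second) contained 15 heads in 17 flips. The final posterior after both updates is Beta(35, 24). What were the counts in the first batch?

5 heads and 2 tails

Sequential conjugate updates are equivalent to a single update on the pooled data, so total successes = posterior α − prior α and total failures = posterior β − prior β.
Total across both batches: 35−15=20 heads, 24−20=4 tails.
Subtract the second batch: 20−15=5 heads and 4−2=2 tails.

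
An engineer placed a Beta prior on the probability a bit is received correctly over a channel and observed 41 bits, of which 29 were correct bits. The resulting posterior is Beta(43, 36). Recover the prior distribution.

Beta(14, 24)

A Beta(a, b) prior with s successes and f failures in binomial data gives a Beta(a+s, b+f) posterior.
Subtract the data counts: 43−29=14, 36−12=24.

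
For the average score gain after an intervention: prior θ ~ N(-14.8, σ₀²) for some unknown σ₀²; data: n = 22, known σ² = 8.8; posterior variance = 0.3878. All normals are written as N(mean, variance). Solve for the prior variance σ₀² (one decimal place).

σ₀² = 12.7

Posterior precision equals prior precision plus data precision: 1/σ_n² = 1/σ₀² + n/σ².
So 1/σ₀² = 1/0.3878 − 22/8.8 = 2.578649 − 2.500000 = 0.078649.
Hence σ₀² = 1/0.078649 ≈ 12.7.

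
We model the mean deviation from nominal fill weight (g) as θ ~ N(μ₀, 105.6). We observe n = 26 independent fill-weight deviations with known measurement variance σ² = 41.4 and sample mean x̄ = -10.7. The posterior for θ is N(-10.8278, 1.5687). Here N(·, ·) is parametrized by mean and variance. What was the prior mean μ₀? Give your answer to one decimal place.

With known observation variance, the Normal–Normal posterior has precision τ_n = τ₀ + n/σ² and mean μ_n = (τ₀μ₀ + (n/σ²)x̄)/τ_n.
Here τ₀ = 1/105.6 = 0.009470 and τ_data = 26/41.4 = 0.628019, so τ_n = 0.637489.
Rearranging for μ₀: μ₀ = (μ_n·τ_n − τ_data·x̄)/τ₀ = (-10.8278·0.637489 − 0.628019·-10.7) / 0.009470 = -0.182800/0.009470 ≈ -19.3.

μ₀ = -19.3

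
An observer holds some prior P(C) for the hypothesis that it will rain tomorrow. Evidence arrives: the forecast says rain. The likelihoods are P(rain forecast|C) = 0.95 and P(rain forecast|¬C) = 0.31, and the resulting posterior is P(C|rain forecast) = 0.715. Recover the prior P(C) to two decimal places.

P(C) = 0.45

Bayes' rule in odds form gives O(C|E) = O(C)·[P(E|C)/P(E|¬C)], hence O(C) = O(C|E)/LR.
Posterior odds = 0.715/(1−0.715) = 2.5088. LR = 0.95/0.31 = 3.0645.
Prior odds = 2.5088/3.0645 = 0.8187, so P(C) = 0.8187/(1+0.8187) ≈ 0.45.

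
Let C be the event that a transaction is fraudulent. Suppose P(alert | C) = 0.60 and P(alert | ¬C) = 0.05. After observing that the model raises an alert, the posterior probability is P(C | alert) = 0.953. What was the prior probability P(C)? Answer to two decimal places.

P(C) = 0.63

In odds form, posterior odds = prior odds × likelihood ratio, so prior odds = posterior odds ÷ LR.
Posterior odds = 0.953/(1−0.953) = 20.2766. LR = 0.60/0.05 = 12.0000.
Prior odds = 20.2766/12.0000 = 1.6897, so P(C) = 1.6897/(1+1.6897) ≈ 0.63.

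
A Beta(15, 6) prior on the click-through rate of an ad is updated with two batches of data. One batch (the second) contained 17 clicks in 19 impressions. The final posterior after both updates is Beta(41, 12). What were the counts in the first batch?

9 clicks and 4 non-clicks

Because Beta–binomial updating is additive in the counts, the combined data contributed (α_post−α_prior, β_post−β_prior) successes and failures.
Total across both batches: 41−15=26 clicks, 12−6=6 non-clicks.
Subtract the second batch: 26−17=9 clicks and 6−2=4 non-clicks.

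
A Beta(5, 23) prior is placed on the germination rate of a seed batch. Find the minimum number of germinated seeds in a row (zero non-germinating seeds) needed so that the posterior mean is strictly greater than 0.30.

k = 5

After k germinated seeds and 0 non-germinating seeds the posterior is Beta(5+k, 23), with mean (5+k)/(5+23+k).
Set (5+k)/(28+k) > 0.30 and solve: k > (0.30·28 − 5)/(1 − 0.30) = 4.857.
The smallest integer exceeding 4.857 is 5, and checking k=5: (10)/(33) = 0.3030 > 0.30.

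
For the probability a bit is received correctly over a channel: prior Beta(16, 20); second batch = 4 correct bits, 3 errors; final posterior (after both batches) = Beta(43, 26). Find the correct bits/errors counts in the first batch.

Because Beta–binomial updating is additive in the counts, the combined data contributed (α_post−α_prior, β_post−β_prior) successes and failures.
Total across both batches: 43−16=27 correct bits, 26−20=6 errors.
Subtract the second batch: 27−4=23 correct bits and 6−3=3 errors.

23 correct bits and 3 errors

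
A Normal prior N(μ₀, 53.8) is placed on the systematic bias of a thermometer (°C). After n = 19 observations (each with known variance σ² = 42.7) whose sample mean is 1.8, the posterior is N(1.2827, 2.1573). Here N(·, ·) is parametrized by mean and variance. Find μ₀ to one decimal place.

μ₀ = -11.1

With known observation variance, the Normal–Normal posterior has precision τ_n = τ₀ + n/σ² and mean μ_n = (τ₀μ₀ + (n/σ²)x̄)/τ_n.
Here τ₀ = 1/53.8 = 0.018587 and τ_data = 19/42.7 = 0.444965, so τ_n = 0.463552.
Rearranging for μ₀: μ₀ = (μ_n·τ_n − τ_data·x̄)/τ₀ = (1.2827·0.463552 − 0.444965·1.8) / 0.018587 = -0.206339/0.018587 ≈ -11.1.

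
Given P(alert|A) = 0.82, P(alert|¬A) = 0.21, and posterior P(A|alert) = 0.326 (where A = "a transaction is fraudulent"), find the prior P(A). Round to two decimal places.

In odds form, posterior odds = prior odds × likelihood ratio, so prior odds = posterior odds ÷ LR.
Posterior odds = 0.326/(1−0.326) = 0.4837. LR = 0.82/0.21 = 3.9048.
Prior odds = 0.4837/3.9048 = 0.1239, so P(A) = 0.1239/(1+0.1239) ≈ 0.11.

P(A) = 0.11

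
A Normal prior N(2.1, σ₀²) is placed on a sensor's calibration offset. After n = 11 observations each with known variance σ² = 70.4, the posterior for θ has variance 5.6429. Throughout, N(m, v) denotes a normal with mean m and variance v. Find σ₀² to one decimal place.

σ₀² = 47.7

Posterior precision equals prior precision plus data precision: 1/σ_n² = 1/σ₀² + n/σ².
So 1/σ₀² = 1/5.6429 − 11/70.4 = 0.177214 − 0.156250 = 0.020964.
Hence σ₀² = 1/0.020964 ≈ 47.7.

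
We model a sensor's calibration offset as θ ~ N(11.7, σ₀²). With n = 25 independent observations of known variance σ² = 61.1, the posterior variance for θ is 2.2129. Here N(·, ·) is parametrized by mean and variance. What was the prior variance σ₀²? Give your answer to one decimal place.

For the Normal–Normal model with known σ², precisions add: τ_n = τ₀ + n/σ².
So 1/σ₀² = 1/2.2129 − 25/61.1 = 0.451896 − 0.409165 = 0.042731.
Hence σ₀² = 1/0.042731 ≈ 23.4.

σ₀² = 23.4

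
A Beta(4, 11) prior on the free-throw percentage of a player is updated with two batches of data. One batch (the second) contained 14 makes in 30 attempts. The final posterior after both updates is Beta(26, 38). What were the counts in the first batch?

8 makes and 11 misses

Because Beta–binomial updating is additive in the counts, the combined data contributed (α_post−α_prior, β_post−β_prior) successes and failures.
Total across both batches: 26−4=22 makes, 38−11=27 misses.
Subtract the second batch: 22−14=8 makes and 27−16=11 misses.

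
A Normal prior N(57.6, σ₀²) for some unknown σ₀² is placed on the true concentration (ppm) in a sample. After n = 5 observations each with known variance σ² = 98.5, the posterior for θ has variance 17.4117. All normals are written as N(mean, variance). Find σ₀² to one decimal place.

σ₀² = 149.9

Posterior precision equals prior precision plus data precision: 1/σ_n² = 1/σ₀² + n/σ².
So 1/σ₀² = 1/17.4117 − 5/98.5 = 0.057433 − 0.050761 = 0.006672.
Hence σ₀² = 1/0.006672 ≈ 149.9.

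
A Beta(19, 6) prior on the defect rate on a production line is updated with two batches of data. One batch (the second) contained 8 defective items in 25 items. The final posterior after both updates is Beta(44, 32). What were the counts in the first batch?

17 defective items and 9 good items

Sequential conjugate updates are equivalent to a single update on the pooled data, so total successes = posterior α − prior α and total failures = posterior β − prior β.
Total across both batches: 44−19=25 defective items, 32−6=26 good items.
Subtract the second batch: 25−8=17 defective items and 26−17=9 good items.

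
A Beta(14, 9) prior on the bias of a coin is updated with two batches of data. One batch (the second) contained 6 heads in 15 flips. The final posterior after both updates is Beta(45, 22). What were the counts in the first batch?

Sequential conjugate updates are equivalent to a single update on the pooled data, so total successes = posterior α − prior α and total failures = posterior β − prior β.
Total across both batches: 45−14=31 heads, 22−9=13 tails.
Subtract the second batch: 31−6=25 heads and 13−9=4 tails.

25 heads and 4 tails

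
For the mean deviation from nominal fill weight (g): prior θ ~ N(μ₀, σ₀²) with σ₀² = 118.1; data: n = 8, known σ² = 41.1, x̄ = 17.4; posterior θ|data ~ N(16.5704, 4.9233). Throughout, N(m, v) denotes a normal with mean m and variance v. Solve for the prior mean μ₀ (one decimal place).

μ₀ = -2.5

The posterior mean is a precision-weighted average: μ_n = (τ₀μ₀ + τ_data·x̄)/(τ₀+τ_data), with τ₀=1/σ₀² and τ_data=n/σ².
Here τ₀ = 1/118.1 = 0.008467 and τ_data = 8/41.1 = 0.194647, so τ_n = 0.203114.
Rearranging for μ₀: μ₀ = (μ_n·τ_n − τ_data·x̄)/τ₀ = (16.5704·0.203114 − 0.194647·17.4) / 0.008467 = -0.021178/0.008467 ≈ -2.5.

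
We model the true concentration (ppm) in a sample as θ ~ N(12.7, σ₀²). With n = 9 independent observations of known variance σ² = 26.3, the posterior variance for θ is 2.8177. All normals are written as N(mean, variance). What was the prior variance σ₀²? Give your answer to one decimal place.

Posterior precision equals prior precision plus data precision: 1/σ_n² = 1/σ₀² + n/σ².
So 1/σ₀² = 1/2.8177 − 9/26.3 = 0.354899 − 0.342205 = 0.012694.
Hence σ₀² = 1/0.012694 ≈ 78.8.

σ₀² = 78.8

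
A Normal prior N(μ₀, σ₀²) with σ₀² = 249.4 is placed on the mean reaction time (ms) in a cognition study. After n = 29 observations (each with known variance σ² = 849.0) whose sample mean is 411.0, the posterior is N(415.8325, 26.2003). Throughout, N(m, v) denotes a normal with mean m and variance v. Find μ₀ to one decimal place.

μ₀ = 457.0

The posterior mean is a precision-weighted average: μ_n = (τ₀μ₀ + τ_data·x̄)/(τ₀+τ_data), with τ₀=1/σ₀² and τ_data=n/σ².
Here τ₀ = 1/249.4 = 0.004010 and τ_data = 29/849.0 = 0.034158, so τ_n = 0.038168.
Rearranging for μ₀: μ₀ = (μ_n·τ_n − τ_data·x̄)/τ₀ = (415.8325·0.038168 − 0.034158·411.0) / 0.004010 = 1.832557/0.004010 ≈ 457.0.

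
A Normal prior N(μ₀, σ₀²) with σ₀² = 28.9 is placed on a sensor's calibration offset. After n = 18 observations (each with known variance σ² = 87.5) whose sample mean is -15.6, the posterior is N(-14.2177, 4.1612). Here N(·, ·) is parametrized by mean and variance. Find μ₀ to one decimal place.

μ₀ = -6.0

With known observation variance, the Normal–Normal posterior has precision τ_n = τ₀ + n/σ² and mean μ_n = (τ₀μ₀ + (n/σ²)x̄)/τ_n.
Here τ₀ = 1/28.9 = 0.034602 and τ_data = 18/87.5 = 0.205714, so τ_n = 0.240316.
Rearranging for μ₀: μ₀ = (μ_n·τ_n − τ_data·x̄)/τ₀ = (-14.2177·0.240316 − 0.205714·-15.6) / 0.034602 = -0.207602/0.034602 ≈ -6.0.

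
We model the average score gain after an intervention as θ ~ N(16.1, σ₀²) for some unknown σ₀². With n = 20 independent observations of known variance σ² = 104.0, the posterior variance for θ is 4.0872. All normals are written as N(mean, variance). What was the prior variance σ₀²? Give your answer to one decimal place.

Posterior precision equals prior precision plus data precision: 1/σ_n² = 1/σ₀² + n/σ².
So 1/σ₀² = 1/4.0872 − 20/104.0 = 0.244666 − 0.192308 = 0.052358.
Hence σ₀² = 1/0.052358 ≈ 19.1.

σ₀² = 19.1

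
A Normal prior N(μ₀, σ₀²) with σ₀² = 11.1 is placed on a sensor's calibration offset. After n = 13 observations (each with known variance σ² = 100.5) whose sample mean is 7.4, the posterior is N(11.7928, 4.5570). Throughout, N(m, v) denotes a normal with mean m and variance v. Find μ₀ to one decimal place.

μ₀ = 18.1

The posterior mean is a precision-weighted average: μ_n = (τ₀μ₀ + τ_data·x̄)/(τ₀+τ_data), with τ₀=1/σ₀² and τ_data=n/σ².
Here τ₀ = 1/11.1 = 0.090090 and τ_data = 13/100.5 = 0.129353, so τ_n = 0.219443.
Rearranging for μ₀: μ₀ = (μ_n·τ_n − τ_data·x̄)/τ₀ = (11.7928·0.219443 − 0.129353·7.4) / 0.090090 = 1.630635/0.090090 ≈ 18.1.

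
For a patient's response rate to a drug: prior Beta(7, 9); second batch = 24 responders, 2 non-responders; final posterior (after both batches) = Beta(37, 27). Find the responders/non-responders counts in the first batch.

6 responders and 16 non-responders

Sequential conjugate updates are equivalent to a single update on the pooled data, so total successes = posterior α − prior α and total failures = posterior β − prior β.
Total across both batches: 37−7=30 responders, 27−9=18 non-responders.
Subtract the second batch: 30−24=6 responders and 18−2=16 non-responders.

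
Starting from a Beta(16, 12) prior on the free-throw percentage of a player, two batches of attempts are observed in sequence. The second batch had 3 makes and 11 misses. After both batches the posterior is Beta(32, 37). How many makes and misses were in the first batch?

Because Beta–binomial updating is additive in the counts, the combined data contributed (α_post−α_prior, β_post−β_prior) successes and failures.
Total across both batches: 32−16=16 makes, 37−12=25 misses.
Subtract the second batch: 16−3=13 makes and 25−11=14 misses.

13 makes and 14 misses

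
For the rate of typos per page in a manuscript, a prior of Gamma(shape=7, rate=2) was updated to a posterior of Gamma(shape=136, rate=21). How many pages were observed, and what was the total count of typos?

Gamma–Poisson conjugacy: posterior shape = α + Σxᵢ, posterior rate = β + n.
Matching: Σxᵢ = 136 − 7 = 129 and n = 21 − 2 = 19.

n = 19 pages with total 129 typos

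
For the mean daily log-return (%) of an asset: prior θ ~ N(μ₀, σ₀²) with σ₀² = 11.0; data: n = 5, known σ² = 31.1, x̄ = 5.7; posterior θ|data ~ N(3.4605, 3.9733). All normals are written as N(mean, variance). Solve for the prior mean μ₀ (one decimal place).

μ₀ = -0.5

With known observation variance, the Normal–Normal posterior has precision τ_n = τ₀ + n/σ² and mean μ_n = (τ₀μ₀ + (n/σ²)x̄)/τ_n.
Here τ₀ = 1/11.0 = 0.090909 and τ_data = 5/31.1 = 0.160772, so τ_n = 0.251681.
Rearranging for μ₀: μ₀ = (μ_n·τ_n − τ_data·x̄)/τ₀ = (3.4605·0.251681 − 0.160772·5.7) / 0.090909 = -0.045458/0.090909 ≈ -0.5.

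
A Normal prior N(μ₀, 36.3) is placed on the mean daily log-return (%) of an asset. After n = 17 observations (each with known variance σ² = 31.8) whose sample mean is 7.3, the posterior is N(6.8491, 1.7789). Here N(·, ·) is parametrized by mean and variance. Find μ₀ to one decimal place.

The posterior mean is a precision-weighted average: μ_n = (τ₀μ₀ + τ_data·x̄)/(τ₀+τ_data), with τ₀=1/σ₀² and τ_data=n/σ².
Here τ₀ = 1/36.3 = 0.027548 and τ_data = 17/31.8 = 0.534591, so τ_n = 0.562139.
Rearranging for μ₀: μ₀ = (μ_n·τ_n − τ_data·x̄)/τ₀ = (6.8491·0.562139 − 0.534591·7.3) / 0.027548 = -0.052368/0.027548 ≈ -1.9.

μ₀ = -1.9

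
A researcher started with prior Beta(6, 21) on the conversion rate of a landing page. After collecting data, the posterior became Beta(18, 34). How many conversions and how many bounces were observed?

12 conversions and 13 bounces

Under Beta–binomial conjugacy the posterior parameters are (α+s, β+f).
So s = 18 − 6 = 12 and f = 34 − 21 = 13.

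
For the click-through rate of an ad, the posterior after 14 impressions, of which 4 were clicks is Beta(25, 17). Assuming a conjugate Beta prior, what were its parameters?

A Beta(α, β) prior with s successes and f failures in binomial data gives a Beta(α+s, β+f) posterior.
Subtract the data counts: 25−4=21, 17−10=7.

Beta(21, 7)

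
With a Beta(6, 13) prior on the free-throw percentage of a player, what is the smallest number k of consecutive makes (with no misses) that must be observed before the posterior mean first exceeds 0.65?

After k makes and 0 misses the posterior is Beta(6+k, 13), with mean (6+k)/(6+13+k).
Set (6+k)/(19+k) > 0.65 and solve: k > (0.65·19 − 6)/(1 − 0.65) = 18.143.
The smallest integer exceeding 18.143 is 19.

k = 19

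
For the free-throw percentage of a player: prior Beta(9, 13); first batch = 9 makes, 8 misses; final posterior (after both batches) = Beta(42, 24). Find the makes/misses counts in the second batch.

24 makes and 3 misses

Because Beta–binomial updating is additive in the counts, the combined data contributed (α_post−α_prior, β_post−β_prior) successes and failures.
Total across both batches: 42−9=33 makes, 24−13=11 misses.
Subtract the first batch: 33−9=24 makes and 11−8=3 misses.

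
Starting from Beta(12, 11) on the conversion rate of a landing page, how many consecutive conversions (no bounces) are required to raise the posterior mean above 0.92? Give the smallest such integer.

After k conversions and 0 bounces the posterior is Beta(12+k, 11), with mean (12+k)/(12+11+k).
Set (12+k)/(23+k) > 0.92 and solve: k > (0.92·23 − 12)/(1 − 0.92) = 114.500.
The smallest integer exceeding 114.500 is 115, and checking k=115: (127)/(138) = 0.9203 > 0.92.

k = 115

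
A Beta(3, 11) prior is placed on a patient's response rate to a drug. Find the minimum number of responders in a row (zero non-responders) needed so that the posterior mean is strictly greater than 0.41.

k = 5

After k responders and 0 non-responders the posterior is Beta(3+k, 11), with mean (3+k)/(3+11+k).
Set (3+k)/(14+k) > 0.41 and solve: k > (0.41·14 − 3)/(1 − 0.41) = 4.644.
The smallest integer exceeding 4.644 is 5.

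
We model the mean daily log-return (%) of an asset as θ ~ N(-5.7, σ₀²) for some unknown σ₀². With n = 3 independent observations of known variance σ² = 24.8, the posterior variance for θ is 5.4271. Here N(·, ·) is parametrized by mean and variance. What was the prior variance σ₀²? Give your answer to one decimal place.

σ₀² = 15.8

For the Normal–Normal model with known σ², precisions add: τ_n = τ₀ + n/σ².
So 1/σ₀² = 1/5.4271 − 3/24.8 = 0.184260 − 0.120968 = 0.063292.
Hence σ₀² = 1/0.063292 ≈ 15.8.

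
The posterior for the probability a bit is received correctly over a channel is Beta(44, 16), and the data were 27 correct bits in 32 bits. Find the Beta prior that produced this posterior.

A Beta(α, β) prior with s successes and f failures in binomial data gives a Beta(α+s, β+f) posterior.
So α = 44 − 27 = 17 and β = 16 − 5 = 11.

Beta(17, 11)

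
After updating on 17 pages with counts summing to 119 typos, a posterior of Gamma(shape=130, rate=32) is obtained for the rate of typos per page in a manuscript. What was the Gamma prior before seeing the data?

Gamma(shape=11, rate=15)

Gamma–Poisson conjugacy: posterior shape = α + Σxᵢ, posterior rate = β + n.
So α = 130 − 119 = 11 and β = 32 − 17 = 15.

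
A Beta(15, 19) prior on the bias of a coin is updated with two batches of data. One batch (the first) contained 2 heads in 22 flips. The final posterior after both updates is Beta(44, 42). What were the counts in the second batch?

27 heads and 3 tails

Because Beta–binomial updating is additive in the counts, the combined data contributed (α_post−α_prior, β_post−β_prior) successes and failures.
Total across both batches: 44−15=29 heads, 42−19=23 tails.
Subtract the first batch: 29−2=27 heads and 23−20=3 tails.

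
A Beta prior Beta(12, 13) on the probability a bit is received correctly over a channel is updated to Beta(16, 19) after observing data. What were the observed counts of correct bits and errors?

A Beta(α, β) prior with s successes and f failures in binomial data gives a Beta(α+s, β+f) posterior.
So s = 16 − 12 = 4 and f = 19 − 13 = 6.

4 correct bits and 6 errors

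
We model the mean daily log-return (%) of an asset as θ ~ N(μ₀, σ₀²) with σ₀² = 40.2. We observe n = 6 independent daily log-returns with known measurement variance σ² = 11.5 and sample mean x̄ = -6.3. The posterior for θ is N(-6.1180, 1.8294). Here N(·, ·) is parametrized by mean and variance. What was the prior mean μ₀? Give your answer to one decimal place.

The posterior mean is a precision-weighted average: μ_n = (τ₀μ₀ + τ_data·x̄)/(τ₀+τ_data), with τ₀=1/σ₀² and τ_data=n/σ².
Here τ₀ = 1/40.2 = 0.024876 and τ_data = 6/11.5 = 0.521739, so τ_n = 0.546615.
Rearranging for μ₀: μ₀ = (μ_n·τ_n − τ_data·x̄)/τ₀ = (-6.1180·0.546615 − 0.521739·-6.3) / 0.024876 = -0.057235/0.024876 ≈ -2.3.

μ₀ = -2.3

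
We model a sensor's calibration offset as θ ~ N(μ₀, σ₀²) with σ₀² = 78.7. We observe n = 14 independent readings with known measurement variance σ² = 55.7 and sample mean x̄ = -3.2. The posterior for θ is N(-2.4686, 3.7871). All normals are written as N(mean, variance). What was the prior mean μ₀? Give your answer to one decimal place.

μ₀ = 12.0

With known observation variance, the Normal–Normal posterior has precision τ_n = τ₀ + n/σ² and mean μ_n = (τ₀μ₀ + (n/σ²)x̄)/τ_n.
Here τ₀ = 1/78.7 = 0.012706 and τ_data = 14/55.7 = 0.251346, so τ_n = 0.264052.
Rearranging for μ₀: μ₀ = (μ_n·τ_n − τ_data·x̄)/τ₀ = (-2.4686·0.264052 − 0.251346·-3.2) / 0.012706 = 0.152468/0.012706 ≈ 12.0.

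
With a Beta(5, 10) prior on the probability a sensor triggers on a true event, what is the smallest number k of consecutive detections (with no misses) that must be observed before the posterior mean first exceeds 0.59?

After k detections and 0 misses the posterior is Beta(5+k, 10), with mean (5+k)/(5+10+k).
Set (5+k)/(15+k) > 0.59 and solve: k > (0.59·15 − 5)/(1 − 0.59) = 9.390.
The smallest integer exceeding 9.390 is 10, and checking k=10: (15)/(25) = 0.6000 > 0.59.

k = 10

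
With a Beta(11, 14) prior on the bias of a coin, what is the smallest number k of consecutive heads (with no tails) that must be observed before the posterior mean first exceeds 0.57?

After k heads and 0 tails the posterior is Beta(11+k, 14), with mean (11+k)/(11+14+k).
Set (11+k)/(25+k) > 0.57 and solve: k > (0.57·25 − 11)/(1 − 0.57) = 7.558.
The smallest integer exceeding 7.558 is 8.

k = 8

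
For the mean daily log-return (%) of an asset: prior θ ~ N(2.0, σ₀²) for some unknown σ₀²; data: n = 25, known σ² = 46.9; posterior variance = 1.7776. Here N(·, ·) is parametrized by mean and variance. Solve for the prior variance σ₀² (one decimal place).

σ₀² = 33.9

Posterior precision equals prior precision plus data precision: 1/σ_n² = 1/σ₀² + n/σ².
So 1/σ₀² = 1/1.7776 − 25/46.9 = 0.562556 − 0.533049 = 0.029507.
Hence σ₀² = 1/0.029507 ≈ 33.9.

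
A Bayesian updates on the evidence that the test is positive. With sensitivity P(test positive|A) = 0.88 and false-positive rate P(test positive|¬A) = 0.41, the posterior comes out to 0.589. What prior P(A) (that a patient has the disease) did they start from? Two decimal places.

P(A) = 0.40

In odds form, posterior odds = prior odds × likelihood ratio, so prior odds = posterior odds ÷ LR.
Posterior odds = 0.589/(1−0.589) = 1.4331. LR = 0.88/0.41 = 2.1463.
Prior odds = 1.4331/2.1463 = 0.6677, so P(A) = 0.6677/(1+0.6677) ≈ 0.40.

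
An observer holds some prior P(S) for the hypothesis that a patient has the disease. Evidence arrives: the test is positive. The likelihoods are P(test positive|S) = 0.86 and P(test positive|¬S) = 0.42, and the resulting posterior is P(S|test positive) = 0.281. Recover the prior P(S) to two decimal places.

In odds form, posterior odds = prior odds × likelihood ratio, so prior odds = posterior odds ÷ LR.
Posterior odds = 0.281/(1−0.281) = 0.3908. LR = 0.86/0.42 = 2.0476.
Prior odds = 0.3908/2.0476 = 0.1909, so P(S) = 0.1909/(1+0.1909) ≈ 0.16.

P(S) = 0.16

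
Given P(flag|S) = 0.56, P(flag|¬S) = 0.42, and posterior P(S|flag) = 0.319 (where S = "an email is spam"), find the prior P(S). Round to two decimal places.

P(S) = 0.26

Bayes' rule in odds form gives O(S|E) = O(S)·[P(E|S)/P(E|¬S)], hence O(S) = O(S|E)/LR.
Posterior odds = 0.319/(1−0.319) = 0.4684. LR = 0.56/0.42 = 1.3333.
Prior odds = 0.4684/1.3333 = 0.3513, so P(S) = 0.3513/(1+0.3513) ≈ 0.26.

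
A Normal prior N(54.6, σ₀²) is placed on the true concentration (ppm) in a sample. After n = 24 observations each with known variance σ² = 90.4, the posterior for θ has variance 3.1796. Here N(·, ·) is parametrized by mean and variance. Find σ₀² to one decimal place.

σ₀² = 20.4

Posterior precision equals prior precision plus data precision: 1/σ_n² = 1/σ₀² + n/σ².
So 1/σ₀² = 1/3.1796 − 24/90.4 = 0.314505 − 0.265487 = 0.049018.
Hence σ₀² = 1/0.049018 ≈ 20.4.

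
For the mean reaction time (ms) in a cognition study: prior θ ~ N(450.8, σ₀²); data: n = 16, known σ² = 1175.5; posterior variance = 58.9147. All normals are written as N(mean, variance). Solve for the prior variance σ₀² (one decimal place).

σ₀² = 297.4

Posterior precision equals prior precision plus data precision: 1/σ_n² = 1/σ₀² + n/σ².
So 1/σ₀² = 1/58.9147 − 16/1175.5 = 0.016974 − 0.013611 = 0.003363.
Hence σ₀² = 1/0.003363 ≈ 297.4.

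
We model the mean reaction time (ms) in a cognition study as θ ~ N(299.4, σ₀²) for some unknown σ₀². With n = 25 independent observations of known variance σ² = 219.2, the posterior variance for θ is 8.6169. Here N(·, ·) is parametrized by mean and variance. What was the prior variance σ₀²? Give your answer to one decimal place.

σ₀² = 500.0

Posterior precision equals prior precision plus data precision: 1/σ_n² = 1/σ₀² + n/σ².
So 1/σ₀² = 1/8.6169 − 25/219.2 = 0.116051 − 0.114051 = 0.002000.
Hence σ₀² = 1/0.002000 ≈ 500.0.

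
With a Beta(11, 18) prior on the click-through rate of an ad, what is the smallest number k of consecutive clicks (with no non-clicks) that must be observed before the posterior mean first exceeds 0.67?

k = 26

After k clicks and 0 non-clicks the posterior is Beta(11+k, 18), with mean (11+k)/(11+18+k).
Set (11+k)/(29+k) > 0.67 and solve: k > (0.67·29 − 11)/(1 − 0.67) = 25.545.
The smallest integer exceeding 25.545 is 26, and checking k=26: (37)/(55) = 0.6727 > 0.67.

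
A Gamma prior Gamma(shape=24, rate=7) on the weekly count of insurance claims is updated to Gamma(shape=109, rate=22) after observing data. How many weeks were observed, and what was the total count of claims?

Gamma–Poisson conjugacy: posterior shape = α + Σxᵢ, posterior rate = β + n.
Matching: Σxᵢ = 109 − 24 = 85 and n = 22 − 7 = 15.

n = 15 weeks with total 85 claims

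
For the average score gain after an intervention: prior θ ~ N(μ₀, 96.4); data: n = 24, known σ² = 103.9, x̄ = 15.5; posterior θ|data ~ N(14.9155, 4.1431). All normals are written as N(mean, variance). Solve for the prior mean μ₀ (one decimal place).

μ₀ = 1.9

With known observation variance, the Normal–Normal posterior has precision τ_n = τ₀ + n/σ² and mean μ_n = (τ₀μ₀ + (n/σ²)x̄)/τ_n.
Here τ₀ = 1/96.4 = 0.010373 and τ_data = 24/103.9 = 0.230991, so τ_n = 0.241364.
Rearranging for μ₀: μ₀ = (μ_n·τ_n − τ_data·x̄)/τ₀ = (14.9155·0.241364 − 0.230991·15.5) / 0.010373 = 0.019704/0.010373 ≈ 1.9.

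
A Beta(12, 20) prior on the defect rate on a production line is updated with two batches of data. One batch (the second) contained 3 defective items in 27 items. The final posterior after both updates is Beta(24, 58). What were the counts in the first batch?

9 defective items and 14 good items

Sequential conjugate updates are equivalent to a single update on the pooled data, so total successes = posterior α − prior α and total failures = posterior β − prior β.
Total across both batches: 24−12=12 defective items, 58−20=38 good items.
Subtract the second batch: 12−3=9 defective items and 38−24=14 good items.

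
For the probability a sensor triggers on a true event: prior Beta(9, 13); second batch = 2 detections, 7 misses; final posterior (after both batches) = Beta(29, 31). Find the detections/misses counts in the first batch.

18 detections and 11 misses

Sequential conjugate updates are equivalent to a single update on the pooled data, so total successes = posterior α − prior α and total failures = posterior β − prior β.
Total across both batches: 29−9=20 detections, 31−13=18 misses.
Subtract the second batch: 20−2=18 detections and 18−7=11 misses.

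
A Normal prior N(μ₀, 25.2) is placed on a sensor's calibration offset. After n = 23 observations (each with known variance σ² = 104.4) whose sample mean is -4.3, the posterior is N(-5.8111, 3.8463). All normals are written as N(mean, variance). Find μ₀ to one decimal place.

μ₀ = -14.2

With known observation variance, the Normal–Normal posterior has precision τ_n = τ₀ + n/σ² and mean μ_n = (τ₀μ₀ + (n/σ²)x̄)/τ_n.
Here τ₀ = 1/25.2 = 0.039683 and τ_data = 23/104.4 = 0.220307, so τ_n = 0.259990.
Rearranging for μ₀: μ₀ = (μ_n·τ_n − τ_data·x̄)/τ₀ = (-5.8111·0.259990 − 0.220307·-4.3) / 0.039683 = -0.563508/0.039683 ≈ -14.2.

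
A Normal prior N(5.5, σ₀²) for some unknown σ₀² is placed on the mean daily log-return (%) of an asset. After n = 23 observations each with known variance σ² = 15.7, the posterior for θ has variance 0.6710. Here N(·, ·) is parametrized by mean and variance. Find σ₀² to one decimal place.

σ₀² = 39.5

For the Normal–Normal model with known σ², precisions add: τ_n = τ₀ + n/σ².
So 1/σ₀² = 1/0.6710 − 23/15.7 = 1.490313 − 1.464968 = 0.025345.
Hence σ₀² = 1/0.025345 ≈ 39.5.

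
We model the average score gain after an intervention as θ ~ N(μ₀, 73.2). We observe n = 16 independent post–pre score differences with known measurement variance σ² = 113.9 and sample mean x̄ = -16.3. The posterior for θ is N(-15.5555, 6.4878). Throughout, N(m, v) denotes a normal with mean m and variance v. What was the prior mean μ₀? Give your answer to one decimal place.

The posterior mean is a precision-weighted average: μ_n = (τ₀μ₀ + τ_data·x̄)/(τ₀+τ_data), with τ₀=1/σ₀² and τ_data=n/σ².
Here τ₀ = 1/73.2 = 0.013661 and τ_data = 16/113.9 = 0.140474, so τ_n = 0.154135.
Rearranging for μ₀: μ₀ = (μ_n·τ_n − τ_data·x̄)/τ₀ = (-15.5555·0.154135 − 0.140474·-16.3) / 0.013661 = -0.107921/0.013661 ≈ -7.9.

μ₀ = -7.9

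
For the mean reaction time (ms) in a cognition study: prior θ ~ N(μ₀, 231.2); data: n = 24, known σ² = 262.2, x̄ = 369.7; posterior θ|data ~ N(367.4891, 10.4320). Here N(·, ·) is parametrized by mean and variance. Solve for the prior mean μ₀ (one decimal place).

With known observation variance, the Normal–Normal posterior has precision τ_n = τ₀ + n/σ² and mean μ_n = (τ₀μ₀ + (n/σ²)x̄)/τ_n.
Here τ₀ = 1/231.2 = 0.004325 and τ_data = 24/262.2 = 0.091533, so τ_n = 0.095858.
Rearranging for μ₀: μ₀ = (μ_n·τ_n − τ_data·x̄)/τ₀ = (367.4891·0.095858 − 0.091533·369.7) / 0.004325 = 1.387020/0.004325 ≈ 320.7.

μ₀ = 320.7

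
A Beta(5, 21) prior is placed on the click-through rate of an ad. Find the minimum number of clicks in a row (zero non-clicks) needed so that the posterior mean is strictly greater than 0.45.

After k clicks and 0 non-clicks the posterior is Beta(5+k, 21), with mean (5+k)/(5+21+k).
Set (5+k)/(26+k) > 0.45 and solve: k > (0.45·26 − 5)/(1 − 0.45) = 12.182.
The smallest integer exceeding 12.182 is 13.

k = 13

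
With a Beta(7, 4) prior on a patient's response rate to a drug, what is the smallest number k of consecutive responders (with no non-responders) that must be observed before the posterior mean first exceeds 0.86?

After k responders and 0 non-responders the posterior is Beta(7+k, 4), with mean (7+k)/(7+4+k).
Set (7+k)/(11+k) > 0.86 and solve: k > (0.86·11 − 7)/(1 − 0.86) = 17.571.
The smallest integer exceeding 17.571 is 18, and checking k=18: (25)/(29) = 0.8621 > 0.86.

k = 18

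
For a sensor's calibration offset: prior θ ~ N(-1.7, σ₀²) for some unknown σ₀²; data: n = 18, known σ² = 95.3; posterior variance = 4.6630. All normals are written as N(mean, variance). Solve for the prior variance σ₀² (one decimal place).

Posterior precision equals prior precision plus data precision: 1/σ_n² = 1/σ₀² + n/σ².
So 1/σ₀² = 1/4.6630 − 18/95.3 = 0.214454 − 0.188877 = 0.025577.
Hence σ₀² = 1/0.025577 ≈ 39.1.

σ₀² = 39.1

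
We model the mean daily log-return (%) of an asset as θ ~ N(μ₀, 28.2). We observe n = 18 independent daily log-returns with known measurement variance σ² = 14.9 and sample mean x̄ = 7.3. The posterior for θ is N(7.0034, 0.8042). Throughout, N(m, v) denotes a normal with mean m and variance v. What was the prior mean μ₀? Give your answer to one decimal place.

μ₀ = -3.1

With known observation variance, the Normal–Normal posterior has precision τ_n = τ₀ + n/σ² and mean μ_n = (τ₀μ₀ + (n/σ²)x̄)/τ_n.
Here τ₀ = 1/28.2 = 0.035461 and τ_data = 18/14.9 = 1.208054, so τ_n = 1.243515.
Rearranging for μ₀: μ₀ = (μ_n·τ_n − τ_data·x̄)/τ₀ = (7.0034·1.243515 − 1.208054·7.3) / 0.035461 = -0.109961/0.035461 ≈ -3.1.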